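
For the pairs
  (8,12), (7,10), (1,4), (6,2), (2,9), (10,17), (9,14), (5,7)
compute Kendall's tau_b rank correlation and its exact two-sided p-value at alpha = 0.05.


Step 1: Enumerate the 28 unordered pairs (i,j) with i<j and classify each by sign(x_j-x_i) * sign(y_j-y_i).
  (1,2):dx=-1,dy=-2->C; (1,3):dx=-7,dy=-8->C; (1,4):dx=-2,dy=-10->C; (1,5):dx=-6,dy=-3->C
  (1,6):dx=+2,dy=+5->C; (1,7):dx=+1,dy=+2->C; (1,8):dx=-3,dy=-5->C; (2,3):dx=-6,dy=-6->C
  (2,4):dx=-1,dy=-8->C; (2,5):dx=-5,dy=-1->C; (2,6):dx=+3,dy=+7->C; (2,7):dx=+2,dy=+4->C
  (2,8):dx=-2,dy=-3->C; (3,4):dx=+5,dy=-2->D; (3,5):dx=+1,dy=+5->C; (3,6):dx=+9,dy=+13->C
  (3,7):dx=+8,dy=+10->C; (3,8):dx=+4,dy=+3->C; (4,5):dx=-4,dy=+7->D; (4,6):dx=+4,dy=+15->C
  (4,7):dx=+3,dy=+12->C; (4,8):dx=-1,dy=+5->D; (5,6):dx=+8,dy=+8->C; (5,7):dx=+7,dy=+5->C
  (5,8):dx=+3,dy=-2->D; (6,7):dx=-1,dy=-3->C; (6,8):dx=-5,dy=-10->C; (7,8):dx=-4,dy=-7->C
Step 2: C = 24, D = 4, total pairs = 28.
Step 3: tau = (C - D)/(n(n-1)/2) = (24 - 4)/28 = 0.714286.
Step 4: Exact two-sided p-value (enumerate n! = 40320 permutations of y under H0): p = 0.014137.
Step 5: alpha = 0.05. reject H0.

tau_b = 0.7143 (C=24, D=4), p = 0.014137, reject H0.


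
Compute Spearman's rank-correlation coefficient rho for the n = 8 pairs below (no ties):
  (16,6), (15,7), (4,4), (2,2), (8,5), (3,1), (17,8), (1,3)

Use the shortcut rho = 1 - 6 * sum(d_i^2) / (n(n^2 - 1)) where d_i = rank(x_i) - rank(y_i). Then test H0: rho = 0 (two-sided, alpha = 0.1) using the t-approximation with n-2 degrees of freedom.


Step 1: Rank x and y separately (midranks; no ties here).
rank(x): 16->7, 15->6, 4->4, 2->2, 8->5, 3->3, 17->8, 1->1
rank(y): 6->6, 7->7, 4->4, 2->2, 5->5, 1->1, 8->8, 3->3
Step 2: d_i = R_x(i) - R_y(i); compute d_i^2.
  (7-6)^2=1, (6-7)^2=1, (4-4)^2=0, (2-2)^2=0, (5-5)^2=0, (3-1)^2=4, (8-8)^2=0, (1-3)^2=4
sum(d^2) = 10.
Step 3: rho = 1 - 6*10 / (8*(8^2 - 1)) = 1 - 60/504 = 0.880952.
Step 4: Under H0, t = rho * sqrt((n-2)/(1-rho^2)) = 4.5601 ~ t(6).
Step 5: Two-sided p-value from the t-distribution with 6 df = 0.003850.
Step 6: alpha = 0.1. reject H0.

rho = 0.8810, p = 0.003850, reject H0 at alpha = 0.1.


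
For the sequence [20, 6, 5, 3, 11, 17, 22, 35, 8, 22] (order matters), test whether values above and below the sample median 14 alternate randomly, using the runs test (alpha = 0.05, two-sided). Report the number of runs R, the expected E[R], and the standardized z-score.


Step 1: Compute median = 14; label A = above, B = below.
Labels in order: ABBBBAAABA  (n_A = 5, n_B = 5)
Step 2: Count runs R = 5.
Step 3: Under H0 (random ordering), E[R] = 2*n_A*n_B/(n_A+n_B) + 1 = 2*5*5/10 + 1 = 6.0000.
        Var[R] = 2*n_A*n_B*(2*n_A*n_B - n_A - n_B) / ((n_A+n_B)^2 * (n_A+n_B-1)) = 2000/900 = 2.2222.
        SD[R] = 1.4907.
Step 4: Continuity-corrected z = (R + 0.5 - E[R]) / SD[R] = (5 + 0.5 - 6.0000) / 1.4907 = -0.3354.
Step 5: Two-sided p-value via normal approximation = 2*(1 - Phi(|z|)) = 0.737316.
Step 6: alpha = 0.05. fail to reject H0.

R = 5, z = -0.3354, p = 0.737316, fail to reject H0.


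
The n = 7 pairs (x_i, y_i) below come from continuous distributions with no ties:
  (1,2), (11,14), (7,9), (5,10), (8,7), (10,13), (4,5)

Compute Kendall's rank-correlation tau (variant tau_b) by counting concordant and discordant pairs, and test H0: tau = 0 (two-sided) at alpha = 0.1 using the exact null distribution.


Step 1: Enumerate the 21 unordered pairs (i,j) with i<j and classify each by sign(x_j-x_i) * sign(y_j-y_i).
  (1,2):dx=+10,dy=+12->C; (1,3):dx=+6,dy=+7->C; (1,4):dx=+4,dy=+8->C; (1,5):dx=+7,dy=+5->C
  (1,6):dx=+9,dy=+11->C; (1,7):dx=+3,dy=+3->C; (2,3):dx=-4,dy=-5->C; (2,4):dx=-6,dy=-4->C
  (2,5):dx=-3,dy=-7->C; (2,6):dx=-1,dy=-1->C; (2,7):dx=-7,dy=-9->C; (3,4):dx=-2,dy=+1->D
  (3,5):dx=+1,dy=-2->D; (3,6):dx=+3,dy=+4->C; (3,7):dx=-3,dy=-4->C; (4,5):dx=+3,dy=-3->D
  (4,6):dx=+5,dy=+3->C; (4,7):dx=-1,dy=-5->C; (5,6):dx=+2,dy=+6->C; (5,7):dx=-4,dy=-2->C
  (6,7):dx=-6,dy=-8->C
Step 2: C = 18, D = 3, total pairs = 21.
Step 3: tau = (C - D)/(n(n-1)/2) = (18 - 3)/21 = 0.714286.
Step 4: Exact two-sided p-value (enumerate n! = 5040 permutations of y under H0): p = 0.030159.
Step 5: alpha = 0.1. reject H0.

tau_b = 0.7143 (C=18, D=3), p = 0.030159, reject H0.


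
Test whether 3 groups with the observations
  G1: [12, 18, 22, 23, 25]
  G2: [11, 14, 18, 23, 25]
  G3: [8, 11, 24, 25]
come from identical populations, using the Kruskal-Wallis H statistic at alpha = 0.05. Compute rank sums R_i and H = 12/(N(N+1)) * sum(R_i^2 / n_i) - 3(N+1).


Step 1: Combine all N = 14 observations and assign midranks.
sorted (value, group, rank): (8,G3,1), (11,G2,2.5), (11,G3,2.5), (12,G1,4), (14,G2,5), (18,G1,6.5), (18,G2,6.5), (22,G1,8), (23,G1,9.5), (23,G2,9.5), (24,G3,11), (25,G1,13), (25,G2,13), (25,G3,13)
Step 2: Sum ranks within each group.
R_1 = 41 (n_1 = 5)
R_2 = 36.5 (n_2 = 5)
R_3 = 27.5 (n_3 = 4)
Step 3: H = 12/(N(N+1)) * sum(R_i^2/n_i) - 3(N+1)
     = 12/(14*15) * (41^2/5 + 36.5^2/5 + 27.5^2/4) - 3*15
     = 0.057143 * 791.712 - 45
     = 0.240714.
Step 4: Ties present; correction factor C = 1 - 42/(14^3 - 14) = 0.984615. Corrected H = 0.240714 / 0.984615 = 0.244475.
Step 5: Under H0, H ~ chi^2(2); p-value = 0.884938.
Step 6: alpha = 0.05. fail to reject H0.

H = 0.2445, df = 2, p = 0.884938, fail to reject H0.


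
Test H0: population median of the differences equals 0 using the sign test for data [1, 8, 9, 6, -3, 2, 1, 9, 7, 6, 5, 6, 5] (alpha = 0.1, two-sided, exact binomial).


Step 1: Discard zero differences. Original n = 13; n_eff = number of nonzero differences = 13.
Nonzero differences (with sign): +1, +8, +9, +6, -3, +2, +1, +9, +7, +6, +5, +6, +5
Step 2: Count signs: positive = 12, negative = 1.
Step 3: Under H0: P(positive) = 0.5, so the number of positives S ~ Bin(13, 0.5).
Step 4: Two-sided exact p-value = sum of Bin(13,0.5) probabilities at or below the observed probability = 0.003418.
Step 5: alpha = 0.1. reject H0.

n_eff = 13, pos = 12, neg = 1, p = 0.003418, reject H0.


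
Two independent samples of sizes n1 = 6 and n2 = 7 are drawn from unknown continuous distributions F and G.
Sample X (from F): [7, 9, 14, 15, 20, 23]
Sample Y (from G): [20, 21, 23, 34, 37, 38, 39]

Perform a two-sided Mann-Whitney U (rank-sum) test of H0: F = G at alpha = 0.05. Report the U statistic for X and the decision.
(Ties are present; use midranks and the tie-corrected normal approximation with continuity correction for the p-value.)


Step 1: Combine and sort all 13 observations; assign midranks.
sorted (value, group): (7,X), (9,X), (14,X), (15,X), (20,X), (20,Y), (21,Y), (23,X), (23,Y), (34,Y), (37,Y), (38,Y), (39,Y)
ranks: 7->1, 9->2, 14->3, 15->4, 20->5.5, 20->5.5, 21->7, 23->8.5, 23->8.5, 34->10, 37->11, 38->12, 39->13
Step 2: Rank sum for X: R1 = 1 + 2 + 3 + 4 + 5.5 + 8.5 = 24.
Step 3: U_X = R1 - n1(n1+1)/2 = 24 - 6*7/2 = 24 - 21 = 3.
       U_Y = n1*n2 - U_X = 42 - 3 = 39.
Step 4: Ties are present, so use the tie-corrected normal approximation (with continuity correction) for the p-value.
Step 5: p-value = 0.012180; compare to alpha = 0.05. reject H0.

U_X = 3, p = 0.012180, reject H0 at alpha = 0.05.


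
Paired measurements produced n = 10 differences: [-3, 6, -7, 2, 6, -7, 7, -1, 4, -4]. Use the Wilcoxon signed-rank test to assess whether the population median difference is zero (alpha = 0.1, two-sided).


Step 1: Drop any zero differences (none here) and take |d_i|.
|d| = [3, 6, 7, 2, 6, 7, 7, 1, 4, 4]
Step 2: Midrank |d_i| (ties get averaged ranks).
ranks: |3|->3, |6|->6.5, |7|->9, |2|->2, |6|->6.5, |7|->9, |7|->9, |1|->1, |4|->4.5, |4|->4.5
Step 3: Attach original signs; sum ranks with positive sign and with negative sign.
W+ = 6.5 + 2 + 6.5 + 9 + 4.5 = 28.5
W- = 3 + 9 + 9 + 1 + 4.5 = 26.5
(Check: W+ + W- = 55 should equal n(n+1)/2 = 55.)
Step 4: Test statistic W = min(W+, W-) = 26.5.
Step 5: Ties in |d|, so use the tie-corrected normal approximation.
        E[W] = n(n+1)/4 = 10*11/4 = 27.5.
        Tie groups: |d|=4 (t=2), |d|=6 (t=2), |d|=7 (t=3); sum(t^3 - t) = 36.
        Var[W] = n(n+1)(2n+1)/24 - sum(t^3-t)/48 = 2310/24 - 36/48 = 95.5.
        z = (W - E[W]) / sqrt(Var[W]) = (26.5 - 27.5) / 9.7724 = -0.1023.
        Two-sided p = 2*Phi(z) = 0.918496.
Step 6: alpha = 0.1. fail to reject H0.

W+ = 28.5, W- = 26.5, W = min = 26.5, p = 0.918496, fail to reject H0.


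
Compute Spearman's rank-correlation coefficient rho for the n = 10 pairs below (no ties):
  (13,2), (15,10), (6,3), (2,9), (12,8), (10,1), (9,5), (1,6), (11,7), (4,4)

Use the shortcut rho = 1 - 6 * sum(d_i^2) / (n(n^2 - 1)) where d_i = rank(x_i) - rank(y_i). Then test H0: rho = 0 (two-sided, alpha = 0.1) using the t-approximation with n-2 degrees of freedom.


Step 1: Rank x and y separately (midranks; no ties here).
rank(x): 13->9, 15->10, 6->4, 2->2, 12->8, 10->6, 9->5, 1->1, 11->7, 4->3
rank(y): 2->2, 10->10, 3->3, 9->9, 8->8, 1->1, 5->5, 6->6, 7->7, 4->4
Step 2: d_i = R_x(i) - R_y(i); compute d_i^2.
  (9-2)^2=49, (10-10)^2=0, (4-3)^2=1, (2-9)^2=49, (8-8)^2=0, (6-1)^2=25, (5-5)^2=0, (1-6)^2=25, (7-7)^2=0, (3-4)^2=1
sum(d^2) = 150.
Step 3: rho = 1 - 6*150 / (10*(10^2 - 1)) = 1 - 900/990 = 0.090909.
Step 4: Under H0, t = rho * sqrt((n-2)/(1-rho^2)) = 0.2582 ~ t(8).
Step 5: Two-sided p-value from the t-distribution with 8 df = 0.802772.
Step 6: alpha = 0.1. fail to reject H0.

rho = 0.0909, p = 0.802772, fail to reject H0 at alpha = 0.1.


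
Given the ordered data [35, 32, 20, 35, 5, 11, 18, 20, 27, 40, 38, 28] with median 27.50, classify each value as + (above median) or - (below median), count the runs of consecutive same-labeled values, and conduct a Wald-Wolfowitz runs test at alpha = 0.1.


Step 1: Compute median = 27.50; label A = above, B = below.
Labels in order: AABABBBBBAAA  (n_A = 6, n_B = 6)
Step 2: Count runs R = 5.
Step 3: Under H0 (random ordering), E[R] = 2*n_A*n_B/(n_A+n_B) + 1 = 2*6*6/12 + 1 = 7.0000.
        Var[R] = 2*n_A*n_B*(2*n_A*n_B - n_A - n_B) / ((n_A+n_B)^2 * (n_A+n_B-1)) = 4320/1584 = 2.7273.
        SD[R] = 1.6514.
Step 4: Continuity-corrected z = (R + 0.5 - E[R]) / SD[R] = (5 + 0.5 - 7.0000) / 1.6514 = -0.9083.
Step 5: Two-sided p-value via normal approximation = 2*(1 - Phi(|z|)) = 0.363722.
Step 6: alpha = 0.1. fail to reject H0.

R = 5, z = -0.9083, p = 0.363722, fail to reject H0.


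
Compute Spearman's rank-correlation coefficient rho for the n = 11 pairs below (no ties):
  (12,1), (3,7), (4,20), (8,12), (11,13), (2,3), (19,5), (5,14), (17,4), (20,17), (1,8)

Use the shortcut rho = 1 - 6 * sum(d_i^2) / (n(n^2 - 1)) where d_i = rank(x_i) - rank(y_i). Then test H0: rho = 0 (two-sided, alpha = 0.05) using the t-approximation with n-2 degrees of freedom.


Step 1: Rank x and y separately (midranks; no ties here).
rank(x): 12->8, 3->3, 4->4, 8->6, 11->7, 2->2, 19->10, 5->5, 17->9, 20->11, 1->1
rank(y): 1->1, 7->5, 20->11, 12->7, 13->8, 3->2, 5->4, 14->9, 4->3, 17->10, 8->6
Step 2: d_i = R_x(i) - R_y(i); compute d_i^2.
  (8-1)^2=49, (3-5)^2=4, (4-11)^2=49, (6-7)^2=1, (7-8)^2=1, (2-2)^2=0, (10-4)^2=36, (5-9)^2=16, (9-3)^2=36, (11-10)^2=1, (1-6)^2=25
sum(d^2) = 218.
Step 3: rho = 1 - 6*218 / (11*(11^2 - 1)) = 1 - 1308/1320 = 0.009091.
Step 4: Under H0, t = rho * sqrt((n-2)/(1-rho^2)) = 0.0273 ~ t(9).
Step 5: Two-sided p-value from the t-distribution with 9 df = 0.978837.
Step 6: alpha = 0.05. fail to reject H0.

rho = 0.0091, p = 0.978837, fail to reject H0 at alpha = 0.05.


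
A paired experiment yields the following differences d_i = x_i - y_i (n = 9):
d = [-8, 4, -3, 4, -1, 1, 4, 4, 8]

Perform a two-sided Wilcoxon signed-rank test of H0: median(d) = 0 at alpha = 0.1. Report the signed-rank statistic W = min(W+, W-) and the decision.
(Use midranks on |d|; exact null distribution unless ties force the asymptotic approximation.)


Step 1: Drop any zero differences (none here) and take |d_i|.
|d| = [8, 4, 3, 4, 1, 1, 4, 4, 8]
Step 2: Midrank |d_i| (ties get averaged ranks).
ranks: |8|->8.5, |4|->5.5, |3|->3, |4|->5.5, |1|->1.5, |1|->1.5, |4|->5.5, |4|->5.5, |8|->8.5
Step 3: Attach original signs; sum ranks with positive sign and with negative sign.
W+ = 5.5 + 5.5 + 1.5 + 5.5 + 5.5 + 8.5 = 32
W- = 8.5 + 3 + 1.5 = 13
(Check: W+ + W- = 45 should equal n(n+1)/2 = 45.)
Step 4: Test statistic W = min(W+, W-) = 13.
Step 5: Ties in |d|, so use the tie-corrected normal approximation.
        E[W] = n(n+1)/4 = 9*10/4 = 22.5.
        Tie groups: |d|=1 (t=2), |d|=4 (t=4), |d|=8 (t=2); sum(t^3 - t) = 72.
        Var[W] = n(n+1)(2n+1)/24 - sum(t^3-t)/48 = 1710/24 - 72/48 = 69.75.
        z = (W - E[W]) / sqrt(Var[W]) = (13 - 22.5) / 8.3516 = -1.1375.
        Two-sided p = 2*Phi(z) = 0.255329.
Step 6: alpha = 0.1. fail to reject H0.

W+ = 32, W- = 13, W = min = 13, p = 0.255329, fail to reject H0.


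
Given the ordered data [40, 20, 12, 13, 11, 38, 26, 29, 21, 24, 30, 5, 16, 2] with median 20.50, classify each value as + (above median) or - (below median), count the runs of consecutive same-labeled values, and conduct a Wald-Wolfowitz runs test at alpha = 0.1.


Step 1: Compute median = 20.50; label A = above, B = below.
Labels in order: ABBBBAAAAAABBB  (n_A = 7, n_B = 7)
Step 2: Count runs R = 4.
Step 3: Under H0 (random ordering), E[R] = 2*n_A*n_B/(n_A+n_B) + 1 = 2*7*7/14 + 1 = 8.0000.
        Var[R] = 2*n_A*n_B*(2*n_A*n_B - n_A - n_B) / ((n_A+n_B)^2 * (n_A+n_B-1)) = 8232/2548 = 3.2308.
        SD[R] = 1.7974.
Step 4: Continuity-corrected z = (R + 0.5 - E[R]) / SD[R] = (4 + 0.5 - 8.0000) / 1.7974 = -1.9472.
Step 5: Two-sided p-value via normal approximation = 2*(1 - Phi(|z|)) = 0.051508.
Step 6: alpha = 0.1. reject H0.

R = 4, z = -1.9472, p = 0.051508, reject H0.


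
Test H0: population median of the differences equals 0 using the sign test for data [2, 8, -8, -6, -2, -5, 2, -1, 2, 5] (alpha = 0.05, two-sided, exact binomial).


Step 1: Discard zero differences. Original n = 10; n_eff = number of nonzero differences = 10.
Nonzero differences (with sign): +2, +8, -8, -6, -2, -5, +2, -1, +2, +5
Step 2: Count signs: positive = 5, negative = 5.
Step 3: Under H0: P(positive) = 0.5, so the number of positives S ~ Bin(10, 0.5).
Step 4: Two-sided exact p-value = sum of Bin(10,0.5) probabilities at or below the observed probability = 1.000000.
Step 5: alpha = 0.05. fail to reject H0.

n_eff = 10, pos = 5, neg = 5, p = 1.000000, fail to reject H0.


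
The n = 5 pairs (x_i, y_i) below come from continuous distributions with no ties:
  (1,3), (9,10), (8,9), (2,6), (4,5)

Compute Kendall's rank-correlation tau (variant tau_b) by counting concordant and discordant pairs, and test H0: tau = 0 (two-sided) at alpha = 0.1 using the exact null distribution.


Step 1: Enumerate the 10 unordered pairs (i,j) with i<j and classify each by sign(x_j-x_i) * sign(y_j-y_i).
  (1,2):dx=+8,dy=+7->C; (1,3):dx=+7,dy=+6->C; (1,4):dx=+1,dy=+3->C; (1,5):dx=+3,dy=+2->C
  (2,3):dx=-1,dy=-1->C; (2,4):dx=-7,dy=-4->C; (2,5):dx=-5,dy=-5->C; (3,4):dx=-6,dy=-3->C
  (3,5):dx=-4,dy=-4->C; (4,5):dx=+2,dy=-1->D
Step 2: C = 9, D = 1, total pairs = 10.
Step 3: tau = (C - D)/(n(n-1)/2) = (9 - 1)/10 = 0.800000.
Step 4: Exact two-sided p-value (enumerate n! = 120 permutations of y under H0): p = 0.083333.
Step 5: alpha = 0.1. reject H0.

tau_b = 0.8000 (C=9, D=1), p = 0.083333, reject H0.


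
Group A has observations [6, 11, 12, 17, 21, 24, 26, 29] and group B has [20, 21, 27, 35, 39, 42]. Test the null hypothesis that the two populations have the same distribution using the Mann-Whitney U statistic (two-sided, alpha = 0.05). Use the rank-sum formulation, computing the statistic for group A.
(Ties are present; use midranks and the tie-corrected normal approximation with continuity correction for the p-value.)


Step 1: Combine and sort all 14 observations; assign midranks.
sorted (value, group): (6,X), (11,X), (12,X), (17,X), (20,Y), (21,X), (21,Y), (24,X), (26,X), (27,Y), (29,X), (35,Y), (39,Y), (42,Y)
ranks: 6->1, 11->2, 12->3, 17->4, 20->5, 21->6.5, 21->6.5, 24->8, 26->9, 27->10, 29->11, 35->12, 39->13, 42->14
Step 2: Rank sum for X: R1 = 1 + 2 + 3 + 4 + 6.5 + 8 + 9 + 11 = 44.5.
Step 3: U_X = R1 - n1(n1+1)/2 = 44.5 - 8*9/2 = 44.5 - 36 = 8.5.
       U_Y = n1*n2 - U_X = 48 - 8.5 = 39.5.
Step 4: Ties are present, so use the tie-corrected normal approximation (with continuity correction) for the p-value.
Step 5: p-value = 0.052547; compare to alpha = 0.05. fail to reject H0.

U_X = 8.5, p = 0.052547, fail to reject H0 at alpha = 0.05.


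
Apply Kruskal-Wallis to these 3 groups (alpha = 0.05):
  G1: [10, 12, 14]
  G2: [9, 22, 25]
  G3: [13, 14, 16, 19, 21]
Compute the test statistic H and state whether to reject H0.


Step 1: Combine all N = 11 observations and assign midranks.
sorted (value, group, rank): (9,G2,1), (10,G1,2), (12,G1,3), (13,G3,4), (14,G1,5.5), (14,G3,5.5), (16,G3,7), (19,G3,8), (21,G3,9), (22,G2,10), (25,G2,11)
Step 2: Sum ranks within each group.
R_1 = 10.5 (n_1 = 3)
R_2 = 22 (n_2 = 3)
R_3 = 33.5 (n_3 = 5)
Step 3: H = 12/(N(N+1)) * sum(R_i^2/n_i) - 3(N+1)
     = 12/(11*12) * (10.5^2/3 + 22^2/3 + 33.5^2/5) - 3*12
     = 0.090909 * 422.533 - 36
     = 2.412121.
Step 4: Ties present; correction factor C = 1 - 6/(11^3 - 11) = 0.995455. Corrected H = 2.412121 / 0.995455 = 2.423135.
Step 5: Under H0, H ~ chi^2(2); p-value = 0.297730.
Step 6: alpha = 0.05. fail to reject H0.

H = 2.4231, df = 2, p = 0.297730, fail to reject H0.


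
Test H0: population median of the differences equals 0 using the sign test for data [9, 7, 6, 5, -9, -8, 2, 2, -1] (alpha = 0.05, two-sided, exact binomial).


Step 1: Discard zero differences. Original n = 9; n_eff = number of nonzero differences = 9.
Nonzero differences (with sign): +9, +7, +6, +5, -9, -8, +2, +2, -1
Step 2: Count signs: positive = 6, negative = 3.
Step 3: Under H0: P(positive) = 0.5, so the number of positives S ~ Bin(9, 0.5).
Step 4: Two-sided exact p-value = sum of Bin(9,0.5) probabilities at or below the observed probability = 0.507812.
Step 5: alpha = 0.05. fail to reject H0.

n_eff = 9, pos = 6, neg = 3, p = 0.507812, fail to reject H0.


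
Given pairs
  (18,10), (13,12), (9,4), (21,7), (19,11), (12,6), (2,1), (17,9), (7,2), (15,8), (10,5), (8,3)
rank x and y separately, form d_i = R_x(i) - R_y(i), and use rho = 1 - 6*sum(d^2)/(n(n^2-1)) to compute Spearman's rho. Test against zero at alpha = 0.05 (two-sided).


Step 1: Rank x and y separately (midranks; no ties here).
rank(x): 18->10, 13->7, 9->4, 21->12, 19->11, 12->6, 2->1, 17->9, 7->2, 15->8, 10->5, 8->3
rank(y): 10->10, 12->12, 4->4, 7->7, 11->11, 6->6, 1->1, 9->9, 2->2, 8->8, 5->5, 3->3
Step 2: d_i = R_x(i) - R_y(i); compute d_i^2.
  (10-10)^2=0, (7-12)^2=25, (4-4)^2=0, (12-7)^2=25, (11-11)^2=0, (6-6)^2=0, (1-1)^2=0, (9-9)^2=0, (2-2)^2=0, (8-8)^2=0, (5-5)^2=0, (3-3)^2=0
sum(d^2) = 50.
Step 3: rho = 1 - 6*50 / (12*(12^2 - 1)) = 1 - 300/1716 = 0.825175.
Step 4: Under H0, t = rho * sqrt((n-2)/(1-rho^2)) = 4.6195 ~ t(10).
Step 5: Two-sided p-value from the t-distribution with 10 df = 0.000951.
Step 6: alpha = 0.05. reject H0.

rho = 0.8252, p = 0.000951, reject H0 at alpha = 0.05.


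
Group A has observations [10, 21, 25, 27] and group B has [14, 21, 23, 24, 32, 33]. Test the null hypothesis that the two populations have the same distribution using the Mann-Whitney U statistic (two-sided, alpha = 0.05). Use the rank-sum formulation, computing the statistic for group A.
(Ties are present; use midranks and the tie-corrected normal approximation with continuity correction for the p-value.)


Step 1: Combine and sort all 10 observations; assign midranks.
sorted (value, group): (10,X), (14,Y), (21,X), (21,Y), (23,Y), (24,Y), (25,X), (27,X), (32,Y), (33,Y)
ranks: 10->1, 14->2, 21->3.5, 21->3.5, 23->5, 24->6, 25->7, 27->8, 32->9, 33->10
Step 2: Rank sum for X: R1 = 1 + 3.5 + 7 + 8 = 19.5.
Step 3: U_X = R1 - n1(n1+1)/2 = 19.5 - 4*5/2 = 19.5 - 10 = 9.5.
       U_Y = n1*n2 - U_X = 24 - 9.5 = 14.5.
Step 4: Ties are present, so use the tie-corrected normal approximation (with continuity correction) for the p-value.
Step 5: p-value = 0.668870; compare to alpha = 0.05. fail to reject H0.

U_X = 9.5, p = 0.668870, fail to reject H0 at alpha = 0.05.


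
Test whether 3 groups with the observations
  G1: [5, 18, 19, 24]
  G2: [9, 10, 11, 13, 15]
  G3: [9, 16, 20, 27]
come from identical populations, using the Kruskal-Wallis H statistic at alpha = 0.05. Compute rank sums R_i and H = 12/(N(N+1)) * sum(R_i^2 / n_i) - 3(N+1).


Step 1: Combine all N = 13 observations and assign midranks.
sorted (value, group, rank): (5,G1,1), (9,G2,2.5), (9,G3,2.5), (10,G2,4), (11,G2,5), (13,G2,6), (15,G2,7), (16,G3,8), (18,G1,9), (19,G1,10), (20,G3,11), (24,G1,12), (27,G3,13)
Step 2: Sum ranks within each group.
R_1 = 32 (n_1 = 4)
R_2 = 24.5 (n_2 = 5)
R_3 = 34.5 (n_3 = 4)
Step 3: H = 12/(N(N+1)) * sum(R_i^2/n_i) - 3(N+1)
     = 12/(13*14) * (32^2/4 + 24.5^2/5 + 34.5^2/4) - 3*14
     = 0.065934 * 673.612 - 42
     = 2.414011.
Step 4: Ties present; correction factor C = 1 - 6/(13^3 - 13) = 0.997253. Corrected H = 2.414011 / 0.997253 = 2.420661.
Step 5: Under H0, H ~ chi^2(2); p-value = 0.298099.
Step 6: alpha = 0.05. fail to reject H0.

H = 2.4207, df = 2, p = 0.298099, fail to reject H0.


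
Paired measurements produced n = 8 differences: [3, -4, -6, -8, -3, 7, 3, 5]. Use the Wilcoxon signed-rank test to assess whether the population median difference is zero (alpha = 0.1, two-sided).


Step 1: Drop any zero differences (none here) and take |d_i|.
|d| = [3, 4, 6, 8, 3, 7, 3, 5]
Step 2: Midrank |d_i| (ties get averaged ranks).
ranks: |3|->2, |4|->4, |6|->6, |8|->8, |3|->2, |7|->7, |3|->2, |5|->5
Step 3: Attach original signs; sum ranks with positive sign and with negative sign.
W+ = 2 + 7 + 2 + 5 = 16
W- = 4 + 6 + 8 + 2 = 20
(Check: W+ + W- = 36 should equal n(n+1)/2 = 36.)
Step 4: Test statistic W = min(W+, W-) = 16.
Step 5: Ties in |d|, so use the tie-corrected normal approximation.
        E[W] = n(n+1)/4 = 8*9/4 = 18.
        Tie groups: |d|=3 (t=3); sum(t^3 - t) = 24.
        Var[W] = n(n+1)(2n+1)/24 - sum(t^3-t)/48 = 1224/24 - 24/48 = 50.5.
        z = (W - E[W]) / sqrt(Var[W]) = (16 - 18) / 7.1063 = -0.2814.
        Two-sided p = 2*Phi(z) = 0.778374.
Step 6: alpha = 0.1. fail to reject H0.

W+ = 16, W- = 20, W = min = 16, p = 0.778374, fail to reject H0.


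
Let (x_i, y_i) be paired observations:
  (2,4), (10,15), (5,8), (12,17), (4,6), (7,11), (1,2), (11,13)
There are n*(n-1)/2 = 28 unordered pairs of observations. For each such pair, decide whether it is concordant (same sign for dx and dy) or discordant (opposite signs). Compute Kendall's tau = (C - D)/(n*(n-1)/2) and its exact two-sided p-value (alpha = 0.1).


Step 1: Enumerate the 28 unordered pairs (i,j) with i<j and classify each by sign(x_j-x_i) * sign(y_j-y_i).
  (1,2):dx=+8,dy=+11->C; (1,3):dx=+3,dy=+4->C; (1,4):dx=+10,dy=+13->C; (1,5):dx=+2,dy=+2->C
  (1,6):dx=+5,dy=+7->C; (1,7):dx=-1,dy=-2->C; (1,8):dx=+9,dy=+9->C; (2,3):dx=-5,dy=-7->C
  (2,4):dx=+2,dy=+2->C; (2,5):dx=-6,dy=-9->C; (2,6):dx=-3,dy=-4->C; (2,7):dx=-9,dy=-13->C
  (2,8):dx=+1,dy=-2->D; (3,4):dx=+7,dy=+9->C; (3,5):dx=-1,dy=-2->C; (3,6):dx=+2,dy=+3->C
  (3,7):dx=-4,dy=-6->C; (3,8):dx=+6,dy=+5->C; (4,5):dx=-8,dy=-11->C; (4,6):dx=-5,dy=-6->C
  (4,7):dx=-11,dy=-15->C; (4,8):dx=-1,dy=-4->C; (5,6):dx=+3,dy=+5->C; (5,7):dx=-3,dy=-4->C
  (5,8):dx=+7,dy=+7->C; (6,7):dx=-6,dy=-9->C; (6,8):dx=+4,dy=+2->C; (7,8):dx=+10,dy=+11->C
Step 2: C = 27, D = 1, total pairs = 28.
Step 3: tau = (C - D)/(n(n-1)/2) = (27 - 1)/28 = 0.928571.
Step 4: Exact two-sided p-value (enumerate n! = 40320 permutations of y under H0): p = 0.000397.
Step 5: alpha = 0.1. reject H0.

tau_b = 0.9286 (C=27, D=1), p = 0.000397, reject H0.


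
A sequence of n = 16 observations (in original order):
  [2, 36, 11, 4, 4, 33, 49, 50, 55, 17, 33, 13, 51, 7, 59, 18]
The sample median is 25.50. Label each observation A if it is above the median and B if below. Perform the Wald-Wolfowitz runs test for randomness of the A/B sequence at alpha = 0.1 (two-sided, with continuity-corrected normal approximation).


Step 1: Compute median = 25.50; label A = above, B = below.
Labels in order: BABBBAAAABABABAB  (n_A = 8, n_B = 8)
Step 2: Count runs R = 11.
Step 3: Under H0 (random ordering), E[R] = 2*n_A*n_B/(n_A+n_B) + 1 = 2*8*8/16 + 1 = 9.0000.
        Var[R] = 2*n_A*n_B*(2*n_A*n_B - n_A - n_B) / ((n_A+n_B)^2 * (n_A+n_B-1)) = 14336/3840 = 3.7333.
        SD[R] = 1.9322.
Step 4: Continuity-corrected z = (R - 0.5 - E[R]) / SD[R] = (11 - 0.5 - 9.0000) / 1.9322 = 0.7763.
Step 5: Two-sided p-value via normal approximation = 2*(1 - Phi(|z|)) = 0.437558.
Step 6: alpha = 0.1. fail to reject H0.

R = 11, z = 0.7763, p = 0.437558, fail to reject H0.


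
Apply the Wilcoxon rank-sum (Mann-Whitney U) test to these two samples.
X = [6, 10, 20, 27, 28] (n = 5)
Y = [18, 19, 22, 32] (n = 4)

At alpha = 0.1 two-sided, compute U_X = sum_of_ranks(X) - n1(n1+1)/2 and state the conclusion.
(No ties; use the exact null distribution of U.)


Step 1: Combine and sort all 9 observations; assign midranks.
sorted (value, group): (6,X), (10,X), (18,Y), (19,Y), (20,X), (22,Y), (27,X), (28,X), (32,Y)
ranks: 6->1, 10->2, 18->3, 19->4, 20->5, 22->6, 27->7, 28->8, 32->9
Step 2: Rank sum for X: R1 = 1 + 2 + 5 + 7 + 8 = 23.
Step 3: U_X = R1 - n1(n1+1)/2 = 23 - 5*6/2 = 23 - 15 = 8.
       U_Y = n1*n2 - U_X = 20 - 8 = 12.
Step 4: No ties, so the exact null distribution of U (based on enumerating the C(9,5) = 126 equally likely rank assignments) gives the two-sided p-value.
Step 5: p-value = 0.730159; compare to alpha = 0.1. fail to reject H0.

U_X = 8, p = 0.730159, fail to reject H0 at alpha = 0.1.


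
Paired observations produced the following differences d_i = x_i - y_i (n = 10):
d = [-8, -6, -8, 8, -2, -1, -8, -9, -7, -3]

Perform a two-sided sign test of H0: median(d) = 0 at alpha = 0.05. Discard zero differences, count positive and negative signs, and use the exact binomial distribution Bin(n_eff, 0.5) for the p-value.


Step 1: Discard zero differences. Original n = 10; n_eff = number of nonzero differences = 10.
Nonzero differences (with sign): -8, -6, -8, +8, -2, -1, -8, -9, -7, -3
Step 2: Count signs: positive = 1, negative = 9.
Step 3: Under H0: P(positive) = 0.5, so the number of positives S ~ Bin(10, 0.5).
Step 4: Two-sided exact p-value = sum of Bin(10,0.5) probabilities at or below the observed probability = 0.021484.
Step 5: alpha = 0.05. reject H0.

n_eff = 10, pos = 1, neg = 9, p = 0.021484, reject H0.


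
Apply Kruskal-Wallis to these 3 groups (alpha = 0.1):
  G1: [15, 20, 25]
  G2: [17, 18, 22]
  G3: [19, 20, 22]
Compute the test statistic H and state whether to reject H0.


Step 1: Combine all N = 9 observations and assign midranks.
sorted (value, group, rank): (15,G1,1), (17,G2,2), (18,G2,3), (19,G3,4), (20,G1,5.5), (20,G3,5.5), (22,G2,7.5), (22,G3,7.5), (25,G1,9)
Step 2: Sum ranks within each group.
R_1 = 15.5 (n_1 = 3)
R_2 = 12.5 (n_2 = 3)
R_3 = 17 (n_3 = 3)
Step 3: H = 12/(N(N+1)) * sum(R_i^2/n_i) - 3(N+1)
     = 12/(9*10) * (15.5^2/3 + 12.5^2/3 + 17^2/3) - 3*10
     = 0.133333 * 228.5 - 30
     = 0.466667.
Step 4: Ties present; correction factor C = 1 - 12/(9^3 - 9) = 0.983333. Corrected H = 0.466667 / 0.983333 = 0.474576.
Step 5: Under H0, H ~ chi^2(2); p-value = 0.788764.
Step 6: alpha = 0.1. fail to reject H0.

H = 0.4746, df = 2, p = 0.788764, fail to reject H0.


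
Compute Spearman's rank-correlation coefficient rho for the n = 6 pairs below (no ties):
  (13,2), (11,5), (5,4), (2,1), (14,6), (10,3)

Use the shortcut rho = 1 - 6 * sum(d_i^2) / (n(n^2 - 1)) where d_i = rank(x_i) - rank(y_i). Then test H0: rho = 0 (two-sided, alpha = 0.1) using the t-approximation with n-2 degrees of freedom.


Step 1: Rank x and y separately (midranks; no ties here).
rank(x): 13->5, 11->4, 5->2, 2->1, 14->6, 10->3
rank(y): 2->2, 5->5, 4->4, 1->1, 6->6, 3->3
Step 2: d_i = R_x(i) - R_y(i); compute d_i^2.
  (5-2)^2=9, (4-5)^2=1, (2-4)^2=4, (1-1)^2=0, (6-6)^2=0, (3-3)^2=0
sum(d^2) = 14.
Step 3: rho = 1 - 6*14 / (6*(6^2 - 1)) = 1 - 84/210 = 0.600000.
Step 4: Under H0, t = rho * sqrt((n-2)/(1-rho^2)) = 1.5000 ~ t(4).
Step 5: Two-sided p-value from the t-distribution with 4 df = 0.208000.
Step 6: alpha = 0.1. fail to reject H0.

rho = 0.6000, p = 0.208000, fail to reject H0 at alpha = 0.1.


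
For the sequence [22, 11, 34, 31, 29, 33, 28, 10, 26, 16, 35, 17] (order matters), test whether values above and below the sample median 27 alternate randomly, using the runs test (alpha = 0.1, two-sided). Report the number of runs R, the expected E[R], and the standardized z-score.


Step 1: Compute median = 27; label A = above, B = below.
Labels in order: BBAAAAABBBAB  (n_A = 6, n_B = 6)
Step 2: Count runs R = 5.
Step 3: Under H0 (random ordering), E[R] = 2*n_A*n_B/(n_A+n_B) + 1 = 2*6*6/12 + 1 = 7.0000.
        Var[R] = 2*n_A*n_B*(2*n_A*n_B - n_A - n_B) / ((n_A+n_B)^2 * (n_A+n_B-1)) = 4320/1584 = 2.7273.
        SD[R] = 1.6514.
Step 4: Continuity-corrected z = (R + 0.5 - E[R]) / SD[R] = (5 + 0.5 - 7.0000) / 1.6514 = -0.9083.
Step 5: Two-sided p-value via normal approximation = 2*(1 - Phi(|z|)) = 0.363722.
Step 6: alpha = 0.1. fail to reject H0.

R = 5, z = -0.9083, p = 0.363722, fail to reject H0.


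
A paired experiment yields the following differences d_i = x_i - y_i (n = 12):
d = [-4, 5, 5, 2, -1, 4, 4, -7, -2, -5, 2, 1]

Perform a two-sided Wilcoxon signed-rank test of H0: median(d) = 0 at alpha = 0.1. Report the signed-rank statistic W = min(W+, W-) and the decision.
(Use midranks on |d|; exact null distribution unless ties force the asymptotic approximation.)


Step 1: Drop any zero differences (none here) and take |d_i|.
|d| = [4, 5, 5, 2, 1, 4, 4, 7, 2, 5, 2, 1]
Step 2: Midrank |d_i| (ties get averaged ranks).
ranks: |4|->7, |5|->10, |5|->10, |2|->4, |1|->1.5, |4|->7, |4|->7, |7|->12, |2|->4, |5|->10, |2|->4, |1|->1.5
Step 3: Attach original signs; sum ranks with positive sign and with negative sign.
W+ = 10 + 10 + 4 + 7 + 7 + 4 + 1.5 = 43.5
W- = 7 + 1.5 + 12 + 4 + 10 = 34.5
(Check: W+ + W- = 78 should equal n(n+1)/2 = 78.)
Step 4: Test statistic W = min(W+, W-) = 34.5.
Step 5: Ties in |d|, so use the tie-corrected normal approximation.
        E[W] = n(n+1)/4 = 12*13/4 = 39.
        Tie groups: |d|=1 (t=2), |d|=2 (t=3), |d|=4 (t=3), |d|=5 (t=3); sum(t^3 - t) = 78.
        Var[W] = n(n+1)(2n+1)/24 - sum(t^3-t)/48 = 3900/24 - 78/48 = 160.875.
        z = (W - E[W]) / sqrt(Var[W]) = (34.5 - 39) / 12.6837 = -0.3548.
        Two-sided p = 2*Phi(z) = 0.722749.
Step 6: alpha = 0.1. fail to reject H0.

W+ = 43.5, W- = 34.5, W = min = 34.5, p = 0.722749, fail to reject H0.


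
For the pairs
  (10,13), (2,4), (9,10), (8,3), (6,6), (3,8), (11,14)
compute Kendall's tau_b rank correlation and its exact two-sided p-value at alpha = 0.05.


Step 1: Enumerate the 21 unordered pairs (i,j) with i<j and classify each by sign(x_j-x_i) * sign(y_j-y_i).
  (1,2):dx=-8,dy=-9->C; (1,3):dx=-1,dy=-3->C; (1,4):dx=-2,dy=-10->C; (1,5):dx=-4,dy=-7->C
  (1,6):dx=-7,dy=-5->C; (1,7):dx=+1,dy=+1->C; (2,3):dx=+7,dy=+6->C; (2,4):dx=+6,dy=-1->D
  (2,5):dx=+4,dy=+2->C; (2,6):dx=+1,dy=+4->C; (2,7):dx=+9,dy=+10->C; (3,4):dx=-1,dy=-7->C
  (3,5):dx=-3,dy=-4->C; (3,6):dx=-6,dy=-2->C; (3,7):dx=+2,dy=+4->C; (4,5):dx=-2,dy=+3->D
  (4,6):dx=-5,dy=+5->D; (4,7):dx=+3,dy=+11->C; (5,6):dx=-3,dy=+2->D; (5,7):dx=+5,dy=+8->C
  (6,7):dx=+8,dy=+6->C
Step 2: C = 17, D = 4, total pairs = 21.
Step 3: tau = (C - D)/(n(n-1)/2) = (17 - 4)/21 = 0.619048.
Step 4: Exact two-sided p-value (enumerate n! = 5040 permutations of y under H0): p = 0.069048.
Step 5: alpha = 0.05. fail to reject H0.

tau_b = 0.6190 (C=17, D=4), p = 0.069048, fail to reject H0.


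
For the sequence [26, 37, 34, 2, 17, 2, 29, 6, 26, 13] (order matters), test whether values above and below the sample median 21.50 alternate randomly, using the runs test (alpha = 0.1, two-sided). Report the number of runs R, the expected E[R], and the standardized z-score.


Step 1: Compute median = 21.50; label A = above, B = below.
Labels in order: AAABBBABAB  (n_A = 5, n_B = 5)
Step 2: Count runs R = 6.
Step 3: Under H0 (random ordering), E[R] = 2*n_A*n_B/(n_A+n_B) + 1 = 2*5*5/10 + 1 = 6.0000.
        Var[R] = 2*n_A*n_B*(2*n_A*n_B - n_A - n_B) / ((n_A+n_B)^2 * (n_A+n_B-1)) = 2000/900 = 2.2222.
        SD[R] = 1.4907.
Step 4: R = E[R], so z = 0 with no continuity correction.
Step 5: Two-sided p-value via normal approximation = 2*(1 - Phi(|z|)) = 1.000000.
Step 6: alpha = 0.1. fail to reject H0.

R = 6, z = 0.0000, p = 1.000000, fail to reject H0.


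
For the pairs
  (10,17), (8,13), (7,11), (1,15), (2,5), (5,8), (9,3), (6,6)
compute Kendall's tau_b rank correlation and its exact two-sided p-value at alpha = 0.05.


Step 1: Enumerate the 28 unordered pairs (i,j) with i<j and classify each by sign(x_j-x_i) * sign(y_j-y_i).
  (1,2):dx=-2,dy=-4->C; (1,3):dx=-3,dy=-6->C; (1,4):dx=-9,dy=-2->C; (1,5):dx=-8,dy=-12->C
  (1,6):dx=-5,dy=-9->C; (1,7):dx=-1,dy=-14->C; (1,8):dx=-4,dy=-11->C; (2,3):dx=-1,dy=-2->C
  (2,4):dx=-7,dy=+2->D; (2,5):dx=-6,dy=-8->C; (2,6):dx=-3,dy=-5->C; (2,7):dx=+1,dy=-10->D
  (2,8):dx=-2,dy=-7->C; (3,4):dx=-6,dy=+4->D; (3,5):dx=-5,dy=-6->C; (3,6):dx=-2,dy=-3->C
  (3,7):dx=+2,dy=-8->D; (3,8):dx=-1,dy=-5->C; (4,5):dx=+1,dy=-10->D; (4,6):dx=+4,dy=-7->D
  (4,7):dx=+8,dy=-12->D; (4,8):dx=+5,dy=-9->D; (5,6):dx=+3,dy=+3->C; (5,7):dx=+7,dy=-2->D
  (5,8):dx=+4,dy=+1->C; (6,7):dx=+4,dy=-5->D; (6,8):dx=+1,dy=-2->D; (7,8):dx=-3,dy=+3->D
Step 2: C = 16, D = 12, total pairs = 28.
Step 3: tau = (C - D)/(n(n-1)/2) = (16 - 12)/28 = 0.142857.
Step 4: Exact two-sided p-value (enumerate n! = 40320 permutations of y under H0): p = 0.719544.
Step 5: alpha = 0.05. fail to reject H0.

tau_b = 0.1429 (C=16, D=12), p = 0.719544, fail to reject H0.


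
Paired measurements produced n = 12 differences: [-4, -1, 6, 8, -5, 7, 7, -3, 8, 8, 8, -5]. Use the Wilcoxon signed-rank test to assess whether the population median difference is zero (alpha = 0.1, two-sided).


Step 1: Drop any zero differences (none here) and take |d_i|.
|d| = [4, 1, 6, 8, 5, 7, 7, 3, 8, 8, 8, 5]
Step 2: Midrank |d_i| (ties get averaged ranks).
ranks: |4|->3, |1|->1, |6|->6, |8|->10.5, |5|->4.5, |7|->7.5, |7|->7.5, |3|->2, |8|->10.5, |8|->10.5, |8|->10.5, |5|->4.5
Step 3: Attach original signs; sum ranks with positive sign and with negative sign.
W+ = 6 + 10.5 + 7.5 + 7.5 + 10.5 + 10.5 + 10.5 = 63
W- = 3 + 1 + 4.5 + 2 + 4.5 = 15
(Check: W+ + W- = 78 should equal n(n+1)/2 = 78.)
Step 4: Test statistic W = min(W+, W-) = 15.
Step 5: Ties in |d|, so use the tie-corrected normal approximation.
        E[W] = n(n+1)/4 = 12*13/4 = 39.
        Tie groups: |d|=5 (t=2), |d|=7 (t=2), |d|=8 (t=4); sum(t^3 - t) = 72.
        Var[W] = n(n+1)(2n+1)/24 - sum(t^3-t)/48 = 3900/24 - 72/48 = 161.
        z = (W - E[W]) / sqrt(Var[W]) = (15 - 39) / 12.6886 = -1.8915.
        Two-sided p = 2*Phi(z) = 0.058562.
Step 6: alpha = 0.1. reject H0.

W+ = 63, W- = 15, W = min = 15, p = 0.058562, reject H0.


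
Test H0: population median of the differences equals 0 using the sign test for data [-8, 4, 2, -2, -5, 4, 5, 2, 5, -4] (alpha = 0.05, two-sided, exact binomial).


Step 1: Discard zero differences. Original n = 10; n_eff = number of nonzero differences = 10.
Nonzero differences (with sign): -8, +4, +2, -2, -5, +4, +5, +2, +5, -4
Step 2: Count signs: positive = 6, negative = 4.
Step 3: Under H0: P(positive) = 0.5, so the number of positives S ~ Bin(10, 0.5).
Step 4: Two-sided exact p-value = sum of Bin(10,0.5) probabilities at or below the observed probability = 0.753906.
Step 5: alpha = 0.05. fail to reject H0.

n_eff = 10, pos = 6, neg = 4, p = 0.753906, fail to reject H0.


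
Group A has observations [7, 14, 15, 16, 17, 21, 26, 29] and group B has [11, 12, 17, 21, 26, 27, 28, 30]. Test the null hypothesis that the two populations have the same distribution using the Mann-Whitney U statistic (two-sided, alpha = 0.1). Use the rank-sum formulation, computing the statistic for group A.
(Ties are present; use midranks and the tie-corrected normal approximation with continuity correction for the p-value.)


Step 1: Combine and sort all 16 observations; assign midranks.
sorted (value, group): (7,X), (11,Y), (12,Y), (14,X), (15,X), (16,X), (17,X), (17,Y), (21,X), (21,Y), (26,X), (26,Y), (27,Y), (28,Y), (29,X), (30,Y)
ranks: 7->1, 11->2, 12->3, 14->4, 15->5, 16->6, 17->7.5, 17->7.5, 21->9.5, 21->9.5, 26->11.5, 26->11.5, 27->13, 28->14, 29->15, 30->16
Step 2: Rank sum for X: R1 = 1 + 4 + 5 + 6 + 7.5 + 9.5 + 11.5 + 15 = 59.5.
Step 3: U_X = R1 - n1(n1+1)/2 = 59.5 - 8*9/2 = 59.5 - 36 = 23.5.
       U_Y = n1*n2 - U_X = 64 - 23.5 = 40.5.
Step 4: Ties are present, so use the tie-corrected normal approximation (with continuity correction) for the p-value.
Step 5: p-value = 0.399773; compare to alpha = 0.1. fail to reject H0.

U_X = 23.5, p = 0.399773, fail to reject H0 at alpha = 0.1.


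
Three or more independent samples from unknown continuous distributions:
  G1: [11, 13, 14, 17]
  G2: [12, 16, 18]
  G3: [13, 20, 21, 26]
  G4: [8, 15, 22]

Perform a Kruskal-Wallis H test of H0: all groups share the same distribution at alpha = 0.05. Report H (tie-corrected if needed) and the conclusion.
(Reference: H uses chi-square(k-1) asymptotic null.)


Step 1: Combine all N = 14 observations and assign midranks.
sorted (value, group, rank): (8,G4,1), (11,G1,2), (12,G2,3), (13,G1,4.5), (13,G3,4.5), (14,G1,6), (15,G4,7), (16,G2,8), (17,G1,9), (18,G2,10), (20,G3,11), (21,G3,12), (22,G4,13), (26,G3,14)
Step 2: Sum ranks within each group.
R_1 = 21.5 (n_1 = 4)
R_2 = 21 (n_2 = 3)
R_3 = 41.5 (n_3 = 4)
R_4 = 21 (n_4 = 3)
Step 3: H = 12/(N(N+1)) * sum(R_i^2/n_i) - 3(N+1)
     = 12/(14*15) * (21.5^2/4 + 21^2/3 + 41.5^2/4 + 21^2/3) - 3*15
     = 0.057143 * 840.125 - 45
     = 3.007143.
Step 4: Ties present; correction factor C = 1 - 6/(14^3 - 14) = 0.997802. Corrected H = 3.007143 / 0.997802 = 3.013767.
Step 5: Under H0, H ~ chi^2(3); p-value = 0.389508.
Step 6: alpha = 0.05. fail to reject H0.

H = 3.0138, df = 3, p = 0.389508, fail to reject H0.


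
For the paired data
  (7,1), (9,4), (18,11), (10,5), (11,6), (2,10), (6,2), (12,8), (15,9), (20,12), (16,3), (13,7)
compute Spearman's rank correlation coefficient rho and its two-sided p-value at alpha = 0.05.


Step 1: Rank x and y separately (midranks; no ties here).
rank(x): 7->3, 9->4, 18->11, 10->5, 11->6, 2->1, 6->2, 12->7, 15->9, 20->12, 16->10, 13->8
rank(y): 1->1, 4->4, 11->11, 5->5, 6->6, 10->10, 2->2, 8->8, 9->9, 12->12, 3->3, 7->7
Step 2: d_i = R_x(i) - R_y(i); compute d_i^2.
  (3-1)^2=4, (4-4)^2=0, (11-11)^2=0, (5-5)^2=0, (6-6)^2=0, (1-10)^2=81, (2-2)^2=0, (7-8)^2=1, (9-9)^2=0, (12-12)^2=0, (10-3)^2=49, (8-7)^2=1
sum(d^2) = 136.
Step 3: rho = 1 - 6*136 / (12*(12^2 - 1)) = 1 - 816/1716 = 0.524476.
Step 4: Under H0, t = rho * sqrt((n-2)/(1-rho^2)) = 1.9480 ~ t(10).
Step 5: Two-sided p-value from the t-distribution with 10 df = 0.080019.
Step 6: alpha = 0.05. fail to reject H0.

rho = 0.5245, p = 0.080019, fail to reject H0 at alpha = 0.05.


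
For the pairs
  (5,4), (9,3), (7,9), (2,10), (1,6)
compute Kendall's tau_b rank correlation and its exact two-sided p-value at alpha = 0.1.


Step 1: Enumerate the 10 unordered pairs (i,j) with i<j and classify each by sign(x_j-x_i) * sign(y_j-y_i).
  (1,2):dx=+4,dy=-1->D; (1,3):dx=+2,dy=+5->C; (1,4):dx=-3,dy=+6->D; (1,5):dx=-4,dy=+2->D
  (2,3):dx=-2,dy=+6->D; (2,4):dx=-7,dy=+7->D; (2,5):dx=-8,dy=+3->D; (3,4):dx=-5,dy=+1->D
  (3,5):dx=-6,dy=-3->C; (4,5):dx=-1,dy=-4->C
Step 2: C = 3, D = 7, total pairs = 10.
Step 3: tau = (C - D)/(n(n-1)/2) = (3 - 7)/10 = -0.400000.
Step 4: Exact two-sided p-value (enumerate n! = 120 permutations of y under H0): p = 0.483333.
Step 5: alpha = 0.1. fail to reject H0.

tau_b = -0.4000 (C=3, D=7), p = 0.483333, fail to reject H0.


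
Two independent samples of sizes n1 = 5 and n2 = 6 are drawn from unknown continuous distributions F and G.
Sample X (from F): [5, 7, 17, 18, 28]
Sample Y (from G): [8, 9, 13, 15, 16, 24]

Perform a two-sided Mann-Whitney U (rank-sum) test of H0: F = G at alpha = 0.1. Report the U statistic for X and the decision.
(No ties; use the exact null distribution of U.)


Step 1: Combine and sort all 11 observations; assign midranks.
sorted (value, group): (5,X), (7,X), (8,Y), (9,Y), (13,Y), (15,Y), (16,Y), (17,X), (18,X), (24,Y), (28,X)
ranks: 5->1, 7->2, 8->3, 9->4, 13->5, 15->6, 16->7, 17->8, 18->9, 24->10, 28->11
Step 2: Rank sum for X: R1 = 1 + 2 + 8 + 9 + 11 = 31.
Step 3: U_X = R1 - n1(n1+1)/2 = 31 - 5*6/2 = 31 - 15 = 16.
       U_Y = n1*n2 - U_X = 30 - 16 = 14.
Step 4: No ties, so the exact null distribution of U (based on enumerating the C(11,5) = 462 equally likely rank assignments) gives the two-sided p-value.
Step 5: p-value = 0.930736; compare to alpha = 0.1. fail to reject H0.

U_X = 16, p = 0.930736, fail to reject H0 at alpha = 0.1.
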